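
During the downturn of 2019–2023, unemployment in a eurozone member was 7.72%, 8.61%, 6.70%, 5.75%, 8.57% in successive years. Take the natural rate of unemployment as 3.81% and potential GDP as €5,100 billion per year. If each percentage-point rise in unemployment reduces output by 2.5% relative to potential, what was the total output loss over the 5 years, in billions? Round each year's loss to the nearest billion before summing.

€2,333 billion

Year 2019: gap = -2.5 × (7.72 - 3.81) = -9.775%, loss ≈ 5100 × 9.775/100 ≈ 499.
Year 2020: gap = -2.5 × (8.61 - 3.81) = -12%, loss ≈ 5100 × 12/100 ≈ 612.
Year 2021: gap = -2.5 × (6.7 - 3.81) = -7.225%, loss ≈ 5100 × 7.225/100 ≈ 368.
Year 2022: gap = -2.5 × (5.75 - 3.81) = -4.85%, loss ≈ 5100 × 4.85/100 ≈ 247.
Year 2023: gap = -2.5 × (8.57 - 3.81) = -11.9%, loss ≈ 5100 × 11.9/100 ≈ 607.
Total lost output = 499 + 612 + 368 + 247 + 607 = 2333 billion.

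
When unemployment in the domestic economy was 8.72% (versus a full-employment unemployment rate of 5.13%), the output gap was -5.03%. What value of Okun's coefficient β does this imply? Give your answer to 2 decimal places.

Okun's law: output gap = -β × (u - u*).
-5.03 = -β × (8.72 - 5.13) = -β × 3.59, so β = 5.03/3.59 = 1.40.

β ≈ 1.40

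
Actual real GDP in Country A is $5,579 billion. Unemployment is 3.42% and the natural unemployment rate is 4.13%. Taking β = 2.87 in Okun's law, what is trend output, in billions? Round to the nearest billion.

Unemployment gap = 3.42 - 4.13 = -0.71 points, so output gap = -2.87 × (-0.71) = 2.0377%.
Since Y = Y* × (1 + gap/100), Y* = 5579/1.020377 ≈ 5468 billion.

$5,468 billion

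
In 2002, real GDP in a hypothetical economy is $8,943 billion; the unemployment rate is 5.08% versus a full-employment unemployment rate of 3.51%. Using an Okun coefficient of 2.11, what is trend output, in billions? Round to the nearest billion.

$9,249 billion

Unemployment gap = 5.08 - 3.51 = 1.57 points, so output gap = -2.11 × 1.57 = -3.3127%.
Since Y = Y* × (1 + gap/100), Y* = 8943/0.966873 ≈ 9249 billion.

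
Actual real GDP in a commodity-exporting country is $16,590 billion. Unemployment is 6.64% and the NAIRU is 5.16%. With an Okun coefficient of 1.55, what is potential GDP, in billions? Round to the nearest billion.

$16,980 billion

Unemployment gap = 6.64 - 5.16 = 1.48 points, so output gap = -1.55 × 1.48 = -2.294%.
Since Y = Y* × (1 + gap/100), Y* = 16590/0.97706 ≈ 16980 billion.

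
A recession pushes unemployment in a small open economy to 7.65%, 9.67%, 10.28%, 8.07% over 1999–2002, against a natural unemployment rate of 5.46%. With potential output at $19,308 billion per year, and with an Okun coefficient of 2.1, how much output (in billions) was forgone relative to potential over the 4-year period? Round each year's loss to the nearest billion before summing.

Year 1999: gap = -2.1 × (7.65 - 5.46) = -4.599%, loss ≈ 19308 × 4.599/100 ≈ 888.
Year 2000: gap = -2.1 × (9.67 - 5.46) = -8.841%, loss ≈ 19308 × 8.841/100 ≈ 1707.
Year 2001: gap = -2.1 × (10.28 - 5.46) = -10.122%, loss ≈ 19308 × 10.122/100 ≈ 1954.
Year 2002: gap = -2.1 × (8.07 - 5.46) = -5.481%, loss ≈ 19308 × 5.481/100 ≈ 1058.
Total lost output = 888 + 1707 + 1954 + 1058 = 5607 billion.

$5,607 billion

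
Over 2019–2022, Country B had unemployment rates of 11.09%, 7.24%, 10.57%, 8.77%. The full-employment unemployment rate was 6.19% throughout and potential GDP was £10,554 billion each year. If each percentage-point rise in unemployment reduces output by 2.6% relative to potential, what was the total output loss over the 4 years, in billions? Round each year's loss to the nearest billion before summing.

£3,543 billion

Year 2019: gap = -2.6 × (11.09 - 6.19) = -12.74%, loss ≈ 10554 × 12.74/100 ≈ 1345.
Year 2020: gap = -2.6 × (7.24 - 6.19) = -2.73%, loss ≈ 10554 × 2.73/100 ≈ 288.
Year 2021: gap = -2.6 × (10.57 - 6.19) = -11.388%, loss ≈ 10554 × 11.388/100 ≈ 1202.
Year 2022: gap = -2.6 × (8.77 - 6.19) = -6.708%, loss ≈ 10554 × 6.708/100 ≈ 708.
Total lost output = 1345 + 288 + 1202 + 708 = 3543 billion.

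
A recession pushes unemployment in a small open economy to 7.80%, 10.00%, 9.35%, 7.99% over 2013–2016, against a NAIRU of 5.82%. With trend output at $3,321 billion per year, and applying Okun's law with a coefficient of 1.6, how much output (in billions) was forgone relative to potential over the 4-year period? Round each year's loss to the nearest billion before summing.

$630 billion

Year 2013: gap = -1.6 × (7.8 - 5.82) = -3.168%, loss ≈ 3321 × 3.168/100 ≈ 105.
Year 2014: gap = -1.6 × (10 - 5.82) = -6.688%, loss ≈ 3321 × 6.688/100 ≈ 222.
Year 2015: gap = -1.6 × (9.35 - 5.82) = -5.648%, loss ≈ 3321 × 5.648/100 ≈ 188.
Year 2016: gap = -1.6 × (7.99 - 5.82) = -3.472%, loss ≈ 3321 × 3.472/100 ≈ 115.
Total lost output = 105 + 222 + 188 + 115 = 630 billion.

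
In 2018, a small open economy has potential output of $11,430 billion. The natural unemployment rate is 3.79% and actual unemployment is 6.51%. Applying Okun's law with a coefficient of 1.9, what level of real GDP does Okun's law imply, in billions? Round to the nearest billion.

Unemployment gap = 6.51 - 3.79 = 2.72 points, so the output gap is -1.9 × 2.72 = -5.168%.
Actual GDP = 11430 × (1 - 5.168/100) = 11430 × 0.94832 ≈ 10839 billion.

$10,839 billion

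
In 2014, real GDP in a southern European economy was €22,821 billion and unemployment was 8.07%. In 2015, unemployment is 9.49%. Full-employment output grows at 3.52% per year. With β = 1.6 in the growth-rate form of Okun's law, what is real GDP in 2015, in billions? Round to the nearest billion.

€23,106 billion

Δu = 9.49 - 8.07 = 1.42 points.
Okun's law (growth form): g_Y = g_Y* - β × Δu = 3.52 - 1.6 × (1.42) = 3.52 - 2.272 = 1.248%.
Real GDP in the next year = 22821 × (1 + 1.248/100) = 22821 × 1.01248 ≈ 23106 billion.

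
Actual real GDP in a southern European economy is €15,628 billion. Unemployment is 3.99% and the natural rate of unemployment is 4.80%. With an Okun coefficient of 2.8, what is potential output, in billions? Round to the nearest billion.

Unemployment gap = 3.99 - 4.8 = -0.81 points, so output gap = -2.8 × (-0.81) = 2.268%.
Since Y = Y* × (1 + gap/100), Y* = 15628/1.02268 ≈ 15281 billion.

€15,281 billion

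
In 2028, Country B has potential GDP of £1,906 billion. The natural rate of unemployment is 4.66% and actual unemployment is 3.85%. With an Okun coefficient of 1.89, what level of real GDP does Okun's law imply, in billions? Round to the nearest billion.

£1,935 billion

Unemployment gap = 3.85 - 4.66 = -0.81 points, so the output gap is -1.89 × (-0.81) = 1.5309%.
Actual GDP = 1906 × (1 + 1.5309/100) = 1906 × 1.015309 ≈ 1935 billion.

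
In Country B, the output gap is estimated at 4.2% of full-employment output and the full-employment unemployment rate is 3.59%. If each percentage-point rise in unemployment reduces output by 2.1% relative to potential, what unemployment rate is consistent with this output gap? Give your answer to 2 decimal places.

1.59%

From Okun's law, u - u* = -(output gap)/β = -(4.2)/2.1 = -2 points.
So u = 3.59 - 2 = 1.59%.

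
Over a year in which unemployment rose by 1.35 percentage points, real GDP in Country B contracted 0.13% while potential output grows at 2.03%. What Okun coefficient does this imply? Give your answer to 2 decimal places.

Growth form: g_Y = g_Y* - β × Δu, so β = (g_Y* - g_Y)/Δu.
β = (2.03 + 0.13)/1.35 = 2.16/1.35 = 1.60.

β ≈ 1.60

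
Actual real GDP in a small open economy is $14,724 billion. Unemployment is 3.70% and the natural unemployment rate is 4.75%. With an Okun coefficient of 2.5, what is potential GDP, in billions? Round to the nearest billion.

$14,347 billion

Unemployment gap = 3.7 - 4.75 = -1.05 points, so output gap = -2.5 × (-1.05) = 2.625%.
Since Y = Y* × (1 + gap/100), Y* = 14724/1.02625 ≈ 14347 billion.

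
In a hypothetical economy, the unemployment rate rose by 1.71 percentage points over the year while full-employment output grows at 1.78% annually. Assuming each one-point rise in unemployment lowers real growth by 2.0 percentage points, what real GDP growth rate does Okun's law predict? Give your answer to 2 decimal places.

Growth-rate Okun's law: g_Y = g_Y* - β × Δu.
g_Y = 1.78 - 2.0 × (1.71) = 1.78 - 3.42 = -1.64%, i.e. -1.64% to 2 d.p.

-1.64%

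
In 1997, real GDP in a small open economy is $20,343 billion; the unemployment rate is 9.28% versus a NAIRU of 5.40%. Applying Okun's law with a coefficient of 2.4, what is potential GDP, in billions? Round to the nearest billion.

Unemployment gap = 9.28 - 5.4 = 3.88 points, so output gap = -2.4 × 3.88 = -9.312%.
Since Y = Y* × (1 + gap/100), Y* = 20343/0.90688 ≈ 22432 billion.

$22,432 billion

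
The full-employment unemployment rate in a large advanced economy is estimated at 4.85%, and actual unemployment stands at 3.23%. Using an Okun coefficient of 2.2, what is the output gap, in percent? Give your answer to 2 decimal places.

The unemployment gap is 3.23 - 4.85 = -1.62 percentage points.
Okun's law gives an output gap of -2.2 × (-1.62) = 3.564%, i.e. 3.56% above potential.

3.56%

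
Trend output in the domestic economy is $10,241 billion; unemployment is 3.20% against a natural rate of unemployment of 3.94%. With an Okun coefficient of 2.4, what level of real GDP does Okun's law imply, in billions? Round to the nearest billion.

Unemployment gap = 3.2 - 3.94 = -0.74 points, so the output gap is -2.4 × (-0.74) = 1.776%.
Actual GDP = 10241 × (1 + 1.776/100) = 10241 × 1.01776 ≈ 10423 billion.

$10,423 billion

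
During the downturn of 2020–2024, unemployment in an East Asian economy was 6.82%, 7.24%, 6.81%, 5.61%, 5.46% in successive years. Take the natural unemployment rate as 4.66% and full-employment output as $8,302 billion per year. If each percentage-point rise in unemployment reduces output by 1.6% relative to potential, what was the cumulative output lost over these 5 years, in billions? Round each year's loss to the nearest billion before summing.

Year 2020: gap = -1.6 × (6.82 - 4.66) = -3.456%, loss ≈ 8302 × 3.456/100 ≈ 287.
Year 2021: gap = -1.6 × (7.24 - 4.66) = -4.128%, loss ≈ 8302 × 4.128/100 ≈ 343.
Year 2022: gap = -1.6 × (6.81 - 4.66) = -3.44%, loss ≈ 8302 × 3.44/100 ≈ 286.
Year 2023: gap = -1.6 × (5.61 - 4.66) = -1.52%, loss ≈ 8302 × 1.52/100 ≈ 126.
Year 2024: gap = -1.6 × (5.46 - 4.66) = -1.28%, loss ≈ 8302 × 1.28/100 ≈ 106.
Total lost output = 287 + 343 + 286 + 126 + 106 = 1148 billion.

$1,148 billion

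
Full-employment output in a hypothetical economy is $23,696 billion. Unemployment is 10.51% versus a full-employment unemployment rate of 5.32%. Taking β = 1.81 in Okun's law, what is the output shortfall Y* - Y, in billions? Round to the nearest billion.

Output gap = -1.81 × (10.51 - 5.32) = -1.81 × 5.19 = -9.3939%.
Actual GDP ≈ 23696 × 0.906061 ≈ 21470 billion, so the shortfall is 23696 - 21470 = 2226 billion.

$2,226 billion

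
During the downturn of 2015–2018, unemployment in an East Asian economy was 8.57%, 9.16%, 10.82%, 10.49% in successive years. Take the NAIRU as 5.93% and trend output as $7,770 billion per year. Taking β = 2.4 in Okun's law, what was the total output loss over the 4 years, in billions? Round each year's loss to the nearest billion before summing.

$2,856 billion

Year 2015: gap = -2.4 × (8.57 - 5.93) = -6.336%, loss ≈ 7770 × 6.336/100 ≈ 492.
Year 2016: gap = -2.4 × (9.16 - 5.93) = -7.752%, loss ≈ 7770 × 7.752/100 ≈ 602.
Year 2017: gap = -2.4 × (10.82 - 5.93) = -11.736%, loss ≈ 7770 × 11.736/100 ≈ 912.
Year 2018: gap = -2.4 × (10.49 - 5.93) = -10.944%, loss ≈ 7770 × 10.944/100 ≈ 850.
Total lost output = 492 + 602 + 912 + 850 = 2856 billion.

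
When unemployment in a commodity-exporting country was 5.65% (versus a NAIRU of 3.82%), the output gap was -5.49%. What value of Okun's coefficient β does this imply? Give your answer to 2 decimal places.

Okun's law: output gap = -β × (u - u*).
-5.49 = -β × (5.65 - 3.82) = -β × 1.83, so β = 5.49/1.83 = 3.00.

β ≈ 3.00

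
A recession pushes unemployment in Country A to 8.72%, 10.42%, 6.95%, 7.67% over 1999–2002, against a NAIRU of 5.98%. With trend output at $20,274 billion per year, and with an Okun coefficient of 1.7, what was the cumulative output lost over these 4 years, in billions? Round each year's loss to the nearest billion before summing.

Year 1999: gap = -1.7 × (8.72 - 5.98) = -4.658%, loss ≈ 20274 × 4.658/100 ≈ 944.
Year 2000: gap = -1.7 × (10.42 - 5.98) = -7.548%, loss ≈ 20274 × 7.548/100 ≈ 1530.
Year 2001: gap = -1.7 × (6.95 - 5.98) = -1.649%, loss ≈ 20274 × 1.649/100 ≈ 334.
Year 2002: gap = -1.7 × (7.67 - 5.98) = -2.873%, loss ≈ 20274 × 2.873/100 ≈ 582.
Total lost output = 944 + 1530 + 334 + 582 = 3390 billion.

$3,390 billion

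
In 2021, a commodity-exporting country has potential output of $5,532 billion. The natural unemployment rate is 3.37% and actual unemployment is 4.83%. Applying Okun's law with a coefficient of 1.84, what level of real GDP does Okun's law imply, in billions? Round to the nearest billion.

$5,383 billion

Unemployment gap = 4.83 - 3.37 = 1.46 points, so the output gap is -1.84 × 1.46 = -2.6864%.
Actual GDP = 5532 × (1 - 2.6864/100) = 5532 × 0.973136 ≈ 5383 billion.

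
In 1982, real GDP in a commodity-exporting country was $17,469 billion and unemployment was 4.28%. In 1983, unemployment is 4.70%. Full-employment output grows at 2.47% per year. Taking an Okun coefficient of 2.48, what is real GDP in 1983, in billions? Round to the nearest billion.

$17,719 billion

Δu = 4.7 - 4.28 = 0.42 points.
Okun's law (growth form): g_Y = g_Y* - β × Δu = 2.47 - 2.48 × (0.42) = 2.47 - 1.0416 = 1.4284%.
Real GDP in the next year = 17469 × (1 + 1.4284/100) = 17469 × 1.014284 ≈ 17719 billion.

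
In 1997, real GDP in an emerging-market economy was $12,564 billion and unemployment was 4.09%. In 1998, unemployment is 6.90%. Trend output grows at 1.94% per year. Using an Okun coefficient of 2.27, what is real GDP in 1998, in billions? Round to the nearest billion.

Δu = 6.9 - 4.09 = 2.81 points.
Okun's law (growth form): g_Y = g_Y* - β × Δu = 1.94 - 2.27 × (2.81) = 1.94 - 6.3787 = -4.4387%.
Real GDP in the next year = 12564 × (1 - 4.4387/100) = 12564 × 0.955613 ≈ 12006 billion.

$12,006 billion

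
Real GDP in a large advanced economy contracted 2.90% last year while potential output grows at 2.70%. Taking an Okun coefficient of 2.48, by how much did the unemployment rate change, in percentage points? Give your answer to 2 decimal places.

Growth-rate Okun's law: g_Y = g_Y* - β × Δu, so Δu = (g_Y* - g_Y)/β.
Δu = (2.7 + 2.9)/2.48 = 5.6/2.48 = 2.26 percentage points.

2.26 percentage points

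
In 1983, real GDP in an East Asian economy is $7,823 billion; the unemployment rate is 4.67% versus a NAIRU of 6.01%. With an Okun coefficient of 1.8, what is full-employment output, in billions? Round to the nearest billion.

$7,639 billion

Unemployment gap = 4.67 - 6.01 = -1.34 points, so output gap = -1.8 × (-1.34) = 2.412%.
Since Y = Y* × (1 + gap/100), Y* = 7823/1.02412 ≈ 7639 billion.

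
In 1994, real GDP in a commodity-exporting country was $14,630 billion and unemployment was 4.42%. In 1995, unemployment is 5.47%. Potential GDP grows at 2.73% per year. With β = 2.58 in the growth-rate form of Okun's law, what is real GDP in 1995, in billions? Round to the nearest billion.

$14,633 billion

Δu = 5.47 - 4.42 = 1.05 points.
Okun's law (growth form): g_Y = g_Y* - β × Δu = 2.73 - 2.58 × (1.05) = 2.73 - 2.709 = 0.021%.
Real GDP in the next year = 14630 × (1 + 0.021/100) = 14630 × 1.00021 ≈ 14633 billion.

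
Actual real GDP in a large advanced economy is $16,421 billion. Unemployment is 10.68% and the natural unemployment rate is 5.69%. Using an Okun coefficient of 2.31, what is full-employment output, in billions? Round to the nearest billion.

Unemployment gap = 10.68 - 5.69 = 4.99 points, so output gap = -2.31 × 4.99 = -11.5269%.
Since Y = Y* × (1 + gap/100), Y* = 16421/0.884731 ≈ 18560 billion.

$18,560 billion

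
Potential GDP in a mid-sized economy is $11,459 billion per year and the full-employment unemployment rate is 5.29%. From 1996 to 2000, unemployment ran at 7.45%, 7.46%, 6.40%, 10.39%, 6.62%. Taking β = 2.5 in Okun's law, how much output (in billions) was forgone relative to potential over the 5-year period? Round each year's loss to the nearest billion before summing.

Year 1996: gap = -2.5 × (7.45 - 5.29) = -5.4%, loss ≈ 11459 × 5.4/100 ≈ 619.
Year 1997: gap = -2.5 × (7.46 - 5.29) = -5.425%, loss ≈ 11459 × 5.425/100 ≈ 622.
Year 1998: gap = -2.5 × (6.4 - 5.29) = -2.775%, loss ≈ 11459 × 2.775/100 ≈ 318.
Year 1999: gap = -2.5 × (10.39 - 5.29) = -12.75%, loss ≈ 11459 × 12.75/100 ≈ 1461.
Year 2000: gap = -2.5 × (6.62 - 5.29) = -3.325%, loss ≈ 11459 × 3.325/100 ≈ 381.
Total lost output = 619 + 622 + 318 + 1461 + 381 = 3401 billion.

$3,401 billion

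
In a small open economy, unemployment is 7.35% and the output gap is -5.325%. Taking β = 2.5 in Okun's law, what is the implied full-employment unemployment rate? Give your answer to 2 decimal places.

5.22%

From Okun's law, u - u* = -(output gap)/β = -(-5.325)/2.5 = 2.13 points.
So u* = 7.35 - 2.13 = 5.22%.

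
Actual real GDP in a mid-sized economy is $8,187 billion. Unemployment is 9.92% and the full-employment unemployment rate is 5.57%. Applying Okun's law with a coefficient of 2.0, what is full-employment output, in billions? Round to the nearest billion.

$8,967 billion

Unemployment gap = 9.92 - 5.57 = 4.35 points, so output gap = -2 × 4.35 = -8.7%.
Since Y = Y* × (1 + gap/100), Y* = 8187/0.913 ≈ 8967 billion.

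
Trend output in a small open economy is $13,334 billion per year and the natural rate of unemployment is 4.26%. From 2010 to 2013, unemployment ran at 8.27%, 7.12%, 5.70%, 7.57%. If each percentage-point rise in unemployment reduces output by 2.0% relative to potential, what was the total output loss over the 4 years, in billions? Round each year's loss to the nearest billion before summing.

Year 2010: gap = -2.0 × (8.27 - 4.26) = -8.02%, loss ≈ 13334 × 8.02/100 ≈ 1069.
Year 2011: gap = -2.0 × (7.12 - 4.26) = -5.72%, loss ≈ 13334 × 5.72/100 ≈ 763.
Year 2012: gap = -2.0 × (5.7 - 4.26) = -2.88%, loss ≈ 13334 × 2.88/100 ≈ 384.
Year 2013: gap = -2.0 × (7.57 - 4.26) = -6.62%, loss ≈ 13334 × 6.62/100 ≈ 883.
Total lost output = 1069 + 763 + 384 + 883 = 3099 billion.

$3,099 billion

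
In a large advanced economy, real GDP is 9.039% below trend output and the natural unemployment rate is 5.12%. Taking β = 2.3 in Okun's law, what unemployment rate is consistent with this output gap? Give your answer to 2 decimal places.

From Okun's law, u - u* = -(output gap)/β = -(-9.039)/2.3 = 3.93 points.
So u = 5.12 + 3.93 = 9.05%.

9.05%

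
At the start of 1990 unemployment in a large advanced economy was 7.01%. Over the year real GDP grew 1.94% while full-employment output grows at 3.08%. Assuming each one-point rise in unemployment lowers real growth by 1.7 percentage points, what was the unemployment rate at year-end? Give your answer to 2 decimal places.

7.68%

Growth-rate Okun's law: g_Y = g_Y* - β × Δu, so Δu = (g_Y* - g_Y)/β.
Δu = (3.08 - 1.94)/1.7 = 1.14/1.7 = 0.67 percentage points.
Year-end unemployment = 7.01 + 0.67 = 7.68%.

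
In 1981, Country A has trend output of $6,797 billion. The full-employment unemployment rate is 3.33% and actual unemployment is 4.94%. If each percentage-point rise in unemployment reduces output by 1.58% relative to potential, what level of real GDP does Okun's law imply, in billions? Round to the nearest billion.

Unemployment gap = 4.94 - 3.33 = 1.61 points, so the output gap is -1.58 × 1.61 = -2.5438%.
Actual GDP = 6797 × (1 - 2.5438/100) = 6797 × 0.974562 ≈ 6624 billion.

$6,624 billion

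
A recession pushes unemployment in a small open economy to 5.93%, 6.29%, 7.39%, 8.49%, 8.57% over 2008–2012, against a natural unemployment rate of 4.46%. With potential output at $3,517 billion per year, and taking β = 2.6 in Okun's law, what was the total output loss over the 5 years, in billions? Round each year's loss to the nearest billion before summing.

Year 2008: gap = -2.6 × (5.93 - 4.46) = -3.822%, loss ≈ 3517 × 3.822/100 ≈ 134.
Year 2009: gap = -2.6 × (6.29 - 4.46) = -4.758%, loss ≈ 3517 × 4.758/100 ≈ 167.
Year 2010: gap = -2.6 × (7.39 - 4.46) = -7.618%, loss ≈ 3517 × 7.618/100 ≈ 268.
Year 2011: gap = -2.6 × (8.49 - 4.46) = -10.478%, loss ≈ 3517 × 10.478/100 ≈ 369.
Year 2012: gap = -2.6 × (8.57 - 4.46) = -10.686%, loss ≈ 3517 × 10.686/100 ≈ 376.
Total lost output = 134 + 167 + 268 + 369 + 376 = 1314 billion.

$1,314 billion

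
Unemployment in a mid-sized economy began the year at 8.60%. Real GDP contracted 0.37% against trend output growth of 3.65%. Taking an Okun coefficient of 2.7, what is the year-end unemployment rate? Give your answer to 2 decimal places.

10.09%

Growth-rate Okun's law: g_Y = g_Y* - β × Δu, so Δu = (g_Y* - g_Y)/β.
Δu = (3.65 + 0.37)/2.7 = 4.02/2.7 = 1.49 percentage points.
Year-end unemployment = 8.6 + 1.49 = 10.09%.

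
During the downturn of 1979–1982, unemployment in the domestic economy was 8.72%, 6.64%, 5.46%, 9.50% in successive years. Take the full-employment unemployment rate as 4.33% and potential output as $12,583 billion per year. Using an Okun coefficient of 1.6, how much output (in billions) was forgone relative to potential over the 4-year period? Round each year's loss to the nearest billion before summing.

$2,618 billion

Year 1979: gap = -1.6 × (8.72 - 4.33) = -7.024%, loss ≈ 12583 × 7.024/100 ≈ 884.
Year 1980: gap = -1.6 × (6.64 - 4.33) = -3.696%, loss ≈ 12583 × 3.696/100 ≈ 465.
Year 1981: gap = -1.6 × (5.46 - 4.33) = -1.808%, loss ≈ 12583 × 1.808/100 ≈ 228.
Year 1982: gap = -1.6 × (9.5 - 4.33) = -8.272%, loss ≈ 12583 × 8.272/100 ≈ 1041.
Total lost output = 884 + 465 + 228 + 1041 = 2618 billion.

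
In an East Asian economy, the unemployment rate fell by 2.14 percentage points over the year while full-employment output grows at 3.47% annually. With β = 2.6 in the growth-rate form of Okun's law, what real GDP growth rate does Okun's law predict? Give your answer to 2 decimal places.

Growth-rate Okun's law: g_Y = g_Y* - β × Δu.
g_Y = 3.47 - 2.6 × (-2.14) = 3.47 + 5.564 = 9.034%, i.e. 9.03% to 2 d.p.

9.03%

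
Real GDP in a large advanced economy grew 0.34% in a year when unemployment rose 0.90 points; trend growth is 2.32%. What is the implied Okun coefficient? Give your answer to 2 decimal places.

Growth form: g_Y = g_Y* - β × Δu, so β = (g_Y* - g_Y)/Δu.
β = (2.32 - 0.34)/0.90 = 1.98/0.90 = 2.20.

β ≈ 2.20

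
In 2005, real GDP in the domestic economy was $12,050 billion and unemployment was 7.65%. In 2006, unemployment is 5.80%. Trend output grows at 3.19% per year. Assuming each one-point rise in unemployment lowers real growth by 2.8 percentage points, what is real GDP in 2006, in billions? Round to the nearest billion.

Δu = 5.8 - 7.65 = -1.85 points.
Okun's law (growth form): g_Y = g_Y* - β × Δu = 3.19 - 2.8 × (-1.85) = 3.19 + 5.18 = 8.37%.
Real GDP in the next year = 12050 × (1 + 8.37/100) = 12050 × 1.0837 ≈ 13059 billion.

$13,059 billion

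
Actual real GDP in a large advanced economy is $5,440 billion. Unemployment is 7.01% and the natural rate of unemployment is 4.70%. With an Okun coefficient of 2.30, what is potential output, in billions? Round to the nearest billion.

$5,745 billion

Unemployment gap = 7.01 - 4.7 = 2.31 points, so output gap = -2.3 × 2.31 = -5.313%.
Since Y = Y* × (1 + gap/100), Y* = 5440/0.94687 ≈ 5745 billion.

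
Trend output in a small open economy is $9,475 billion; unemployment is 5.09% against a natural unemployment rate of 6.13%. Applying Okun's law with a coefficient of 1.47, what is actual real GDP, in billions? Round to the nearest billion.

Unemployment gap = 5.09 - 6.13 = -1.04 points, so the output gap is -1.47 × (-1.04) = 1.5288%.
Actual GDP = 9475 × (1 + 1.5288/100) = 9475 × 1.015288 ≈ 9620 billion.

$9,620 billion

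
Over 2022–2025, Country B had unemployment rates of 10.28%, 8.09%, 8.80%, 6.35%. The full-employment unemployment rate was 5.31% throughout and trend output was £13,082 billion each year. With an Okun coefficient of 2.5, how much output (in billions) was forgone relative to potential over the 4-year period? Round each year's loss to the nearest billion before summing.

£4,015 billion

Year 2022: gap = -2.5 × (10.28 - 5.31) = -12.425%, loss ≈ 13082 × 12.425/100 ≈ 1625.
Year 2023: gap = -2.5 × (8.09 - 5.31) = -6.95%, loss ≈ 13082 × 6.95/100 ≈ 909.
Year 2024: gap = -2.5 × (8.8 - 5.31) = -8.725%, loss ≈ 13082 × 8.725/100 ≈ 1141.
Year 2025: gap = -2.5 × (6.35 - 5.31) = -2.6%, loss ≈ 13082 × 2.6/100 ≈ 340.
Total lost output = 1625 + 909 + 1141 + 340 = 4015 billion.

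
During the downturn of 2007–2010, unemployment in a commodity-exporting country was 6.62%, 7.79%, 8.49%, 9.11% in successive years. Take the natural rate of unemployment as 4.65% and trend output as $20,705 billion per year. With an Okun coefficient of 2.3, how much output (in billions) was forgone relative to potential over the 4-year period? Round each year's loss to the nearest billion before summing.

Year 2007: gap = -2.3 × (6.62 - 4.65) = -4.531%, loss ≈ 20705 × 4.531/100 ≈ 938.
Year 2008: gap = -2.3 × (7.79 - 4.65) = -7.222%, loss ≈ 20705 × 7.222/100 ≈ 1495.
Year 2009: gap = -2.3 × (8.49 - 4.65) = -8.832%, loss ≈ 20705 × 8.832/100 ≈ 1829.
Year 2010: gap = -2.3 × (9.11 - 4.65) = -10.258%, loss ≈ 20705 × 10.258/100 ≈ 2124.
Total lost output = 938 + 1495 + 1829 + 2124 = 6386 billion.

$6,386 billion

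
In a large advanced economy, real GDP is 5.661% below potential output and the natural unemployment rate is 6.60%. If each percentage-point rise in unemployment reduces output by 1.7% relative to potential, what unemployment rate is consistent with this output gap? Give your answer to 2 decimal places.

9.93%

From Okun's law, u - u* = -(output gap)/β = -(-5.661)/1.7 = 3.33 points.
So u = 6.6 + 3.33 = 9.93%.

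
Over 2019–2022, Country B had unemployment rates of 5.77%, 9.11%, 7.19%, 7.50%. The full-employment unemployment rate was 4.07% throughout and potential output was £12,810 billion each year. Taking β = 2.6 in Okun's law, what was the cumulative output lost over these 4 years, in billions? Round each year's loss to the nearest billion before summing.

Year 2019: gap = -2.6 × (5.77 - 4.07) = -4.42%, loss ≈ 12810 × 4.42/100 ≈ 566.
Year 2020: gap = -2.6 × (9.11 - 4.07) = -13.104%, loss ≈ 12810 × 13.104/100 ≈ 1679.
Year 2021: gap = -2.6 × (7.19 - 4.07) = -8.112%, loss ≈ 12810 × 8.112/100 ≈ 1039.
Year 2022: gap = -2.6 × (7.5 - 4.07) = -8.918%, loss ≈ 12810 × 8.918/100 ≈ 1142.
Total lost output = 566 + 1679 + 1039 + 1142 = 4426 billion.

£4,426 billion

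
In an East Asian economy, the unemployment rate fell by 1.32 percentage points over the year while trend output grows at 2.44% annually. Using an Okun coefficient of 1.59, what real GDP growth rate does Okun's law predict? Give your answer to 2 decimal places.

4.54%

Growth-rate Okun's law: g_Y = g_Y* - β × Δu.
g_Y = 2.44 - 1.59 × (-1.32) = 2.44 + 2.0988 = 4.5388%, i.e. 4.54% to 2 d.p.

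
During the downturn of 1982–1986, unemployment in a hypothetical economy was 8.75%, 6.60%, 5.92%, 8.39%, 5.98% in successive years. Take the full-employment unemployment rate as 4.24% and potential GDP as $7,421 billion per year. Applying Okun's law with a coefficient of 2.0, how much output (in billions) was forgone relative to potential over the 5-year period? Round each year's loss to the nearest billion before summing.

$2,142 billion

Year 1982: gap = -2.0 × (8.75 - 4.24) = -9.02%, loss ≈ 7421 × 9.02/100 ≈ 669.
Year 1983: gap = -2.0 × (6.6 - 4.24) = -4.72%, loss ≈ 7421 × 4.72/100 ≈ 350.
Year 1984: gap = -2.0 × (5.92 - 4.24) = -3.36%, loss ≈ 7421 × 3.36/100 ≈ 249.
Year 1985: gap = -2.0 × (8.39 - 4.24) = -8.3%, loss ≈ 7421 × 8.3/100 ≈ 616.
Year 1986: gap = -2.0 × (5.98 - 4.24) = -3.48%, loss ≈ 7421 × 3.48/100 ≈ 258.
Total lost output = 669 + 350 + 249 + 616 + 258 = 2142 billion.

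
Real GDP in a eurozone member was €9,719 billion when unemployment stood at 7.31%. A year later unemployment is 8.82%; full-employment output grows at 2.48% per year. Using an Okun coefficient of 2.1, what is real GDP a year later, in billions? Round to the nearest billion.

Δu = 8.82 - 7.31 = 1.51 points.
Okun's law (growth form): g_Y = g_Y* - β × Δu = 2.48 - 2.1 × (1.51) = 2.48 - 3.171 = -0.691%.
Real GDP in the next year = 9719 × (1 - 0.691/100) = 9719 × 0.99309 ≈ 9652 billion.

€9,652 billion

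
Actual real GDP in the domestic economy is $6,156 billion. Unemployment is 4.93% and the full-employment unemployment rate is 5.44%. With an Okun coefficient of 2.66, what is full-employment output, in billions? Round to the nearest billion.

$6,074 billion

Unemployment gap = 4.93 - 5.44 = -0.51 points, so output gap = -2.66 × (-0.51) = 1.3566%.
Since Y = Y* × (1 + gap/100), Y* = 6156/1.013566 ≈ 6074 billion.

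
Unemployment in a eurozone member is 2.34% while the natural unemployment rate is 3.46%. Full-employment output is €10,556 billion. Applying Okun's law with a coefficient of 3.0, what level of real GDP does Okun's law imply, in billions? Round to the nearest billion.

Unemployment gap = 2.34 - 3.46 = -1.12 points, so the output gap is -3 × (-1.12) = 3.36%.
Actual GDP = 10556 × (1 + 3.36/100) = 10556 × 1.0336 ≈ 10911 billion.

€10,911 billion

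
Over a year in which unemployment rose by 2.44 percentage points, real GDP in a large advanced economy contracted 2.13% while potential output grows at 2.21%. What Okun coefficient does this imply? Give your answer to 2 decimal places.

β ≈ 1.78

Growth form: g_Y = g_Y* - β × Δu, so β = (g_Y* - g_Y)/Δu.
β = (2.21 + 2.13)/2.44 = 4.34/2.44 = 1.78.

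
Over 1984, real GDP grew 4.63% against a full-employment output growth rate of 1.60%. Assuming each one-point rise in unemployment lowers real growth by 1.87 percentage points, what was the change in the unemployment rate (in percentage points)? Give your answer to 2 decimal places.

Growth-rate Okun's law: g_Y = g_Y* - β × Δu, so Δu = (g_Y* - g_Y)/β.
Δu = (1.6 - 4.63)/1.87 = -3.03/1.87 = -1.62 percentage points.

-1.62 percentage points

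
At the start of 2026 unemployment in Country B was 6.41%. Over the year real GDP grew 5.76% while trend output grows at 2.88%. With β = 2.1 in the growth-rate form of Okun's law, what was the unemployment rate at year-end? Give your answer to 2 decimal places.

Growth-rate Okun's law: g_Y = g_Y* - β × Δu, so Δu = (g_Y* - g_Y)/β.
Δu = (2.88 - 5.76)/2.1 = -2.88/2.1 = -1.37 percentage points.
Year-end unemployment = 6.41 - 1.37 = 5.04%.

5.04%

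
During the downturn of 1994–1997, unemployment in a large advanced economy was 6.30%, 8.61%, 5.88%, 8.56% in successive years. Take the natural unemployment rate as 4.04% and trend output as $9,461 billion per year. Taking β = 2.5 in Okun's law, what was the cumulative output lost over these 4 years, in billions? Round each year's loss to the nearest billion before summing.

Year 1994: gap = -2.5 × (6.3 - 4.04) = -5.65%, loss ≈ 9461 × 5.65/100 ≈ 535.
Year 1995: gap = -2.5 × (8.61 - 4.04) = -11.425%, loss ≈ 9461 × 11.425/100 ≈ 1081.
Year 1996: gap = -2.5 × (5.88 - 4.04) = -4.6%, loss ≈ 9461 × 4.6/100 ≈ 435.
Year 1997: gap = -2.5 × (8.56 - 4.04) = -11.3%, loss ≈ 9461 × 11.3/100 ≈ 1069.
Total lost output = 535 + 1081 + 435 + 1069 = 3120 billion.

$3,120 billion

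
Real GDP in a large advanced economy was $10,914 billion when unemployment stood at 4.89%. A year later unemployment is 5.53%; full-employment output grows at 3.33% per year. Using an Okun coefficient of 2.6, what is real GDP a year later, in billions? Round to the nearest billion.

$11,096 billion

Δu = 5.53 - 4.89 = 0.64 points.
Okun's law (growth form): g_Y = g_Y* - β × Δu = 3.33 - 2.6 × (0.64) = 3.33 - 1.664 = 1.666%.
Real GDP in the next year = 10914 × (1 + 1.666/100) = 10914 × 1.01666 ≈ 11096 billion.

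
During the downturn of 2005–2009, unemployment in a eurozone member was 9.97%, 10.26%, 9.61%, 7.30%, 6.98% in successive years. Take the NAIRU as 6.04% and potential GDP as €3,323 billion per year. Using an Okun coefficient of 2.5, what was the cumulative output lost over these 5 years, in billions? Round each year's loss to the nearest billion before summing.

Year 2005: gap = -2.5 × (9.97 - 6.04) = -9.825%, loss ≈ 3323 × 9.825/100 ≈ 326.
Year 2006: gap = -2.5 × (10.26 - 6.04) = -10.55%, loss ≈ 3323 × 10.55/100 ≈ 351.
Year 2007: gap = -2.5 × (9.61 - 6.04) = -8.925%, loss ≈ 3323 × 8.925/100 ≈ 297.
Year 2008: gap = -2.5 × (7.3 - 6.04) = -3.15%, loss ≈ 3323 × 3.15/100 ≈ 105.
Year 2009: gap = -2.5 × (6.98 - 6.04) = -2.35%, loss ≈ 3323 × 2.35/100 ≈ 78.
Total lost output = 326 + 351 + 297 + 105 + 78 = 1157 billion.

€1,157 billion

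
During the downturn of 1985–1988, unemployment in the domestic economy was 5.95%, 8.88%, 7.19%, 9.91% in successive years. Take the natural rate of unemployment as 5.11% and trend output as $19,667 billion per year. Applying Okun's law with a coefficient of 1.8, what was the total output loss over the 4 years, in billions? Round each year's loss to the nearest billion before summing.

$4,067 billion

Year 1985: gap = -1.8 × (5.95 - 5.11) = -1.512%, loss ≈ 19667 × 1.512/100 ≈ 297.
Year 1986: gap = -1.8 × (8.88 - 5.11) = -6.786%, loss ≈ 19667 × 6.786/100 ≈ 1335.
Year 1987: gap = -1.8 × (7.19 - 5.11) = -3.744%, loss ≈ 19667 × 3.744/100 ≈ 736.
Year 1988: gap = -1.8 × (9.91 - 5.11) = -8.64%, loss ≈ 19667 × 8.64/100 ≈ 1699.
Total lost output = 297 + 1335 + 736 + 1699 = 4067 billion.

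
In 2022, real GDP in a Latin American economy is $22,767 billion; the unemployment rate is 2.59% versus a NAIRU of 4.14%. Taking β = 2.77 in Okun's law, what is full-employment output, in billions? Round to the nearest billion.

Unemployment gap = 2.59 - 4.14 = -1.55 points, so output gap = -2.77 × (-1.55) = 4.2935%.
Since Y = Y* × (1 + gap/100), Y* = 22767/1.042935 ≈ 21830 billion.

$21,830 billion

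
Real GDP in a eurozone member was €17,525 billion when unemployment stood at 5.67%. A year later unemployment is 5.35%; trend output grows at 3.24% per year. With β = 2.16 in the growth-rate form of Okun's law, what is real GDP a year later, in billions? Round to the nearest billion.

€18,214 billion

Δu = 5.35 - 5.67 = -0.32 points.
Okun's law (growth form): g_Y = g_Y* - β × Δu = 3.24 - 2.16 × (-0.32) = 3.24 + 0.6912 = 3.9312%.
Real GDP in the next year = 17525 × (1 + 3.9312/100) = 17525 × 1.039312 ≈ 18214 billion.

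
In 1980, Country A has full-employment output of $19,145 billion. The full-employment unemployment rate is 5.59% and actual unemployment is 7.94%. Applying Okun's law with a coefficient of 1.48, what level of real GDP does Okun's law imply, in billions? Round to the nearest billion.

Unemployment gap = 7.94 - 5.59 = 2.35 points, so the output gap is -1.48 × 2.35 = -3.478%.
Actual GDP = 19145 × (1 - 3.478/100) = 19145 × 0.96522 ≈ 18479 billion.

$18,479 billion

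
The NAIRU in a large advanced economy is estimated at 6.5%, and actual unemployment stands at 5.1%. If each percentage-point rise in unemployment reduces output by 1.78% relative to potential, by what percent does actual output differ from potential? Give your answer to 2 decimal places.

2.49%

The unemployment gap is 5.1 - 6.5 = -1.4 percentage points.
Okun's law gives an output gap of -1.78 × (-1.4) = 2.492%, i.e. 2.49% above potential.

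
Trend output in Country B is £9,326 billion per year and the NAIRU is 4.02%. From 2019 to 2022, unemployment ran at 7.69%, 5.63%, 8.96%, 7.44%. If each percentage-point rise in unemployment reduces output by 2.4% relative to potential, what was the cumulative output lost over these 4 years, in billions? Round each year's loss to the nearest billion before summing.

£3,052 billion

Year 2019: gap = -2.4 × (7.69 - 4.02) = -8.808%, loss ≈ 9326 × 8.808/100 ≈ 821.
Year 2020: gap = -2.4 × (5.63 - 4.02) = -3.864%, loss ≈ 9326 × 3.864/100 ≈ 360.
Year 2021: gap = -2.4 × (8.96 - 4.02) = -11.856%, loss ≈ 9326 × 11.856/100 ≈ 1106.
Year 2022: gap = -2.4 × (7.44 - 4.02) = -8.208%, loss ≈ 9326 × 8.208/100 ≈ 765.
Total lost output = 821 + 360 + 1106 + 765 = 3052 billion.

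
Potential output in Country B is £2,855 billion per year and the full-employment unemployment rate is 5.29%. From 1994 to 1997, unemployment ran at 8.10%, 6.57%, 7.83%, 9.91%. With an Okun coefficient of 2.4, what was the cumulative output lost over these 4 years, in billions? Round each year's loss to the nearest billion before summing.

Year 1994: gap = -2.4 × (8.1 - 5.29) = -6.744%, loss ≈ 2855 × 6.744/100 ≈ 193.
Year 1995: gap = -2.4 × (6.57 - 5.29) = -3.072%, loss ≈ 2855 × 3.072/100 ≈ 88.
Year 1996: gap = -2.4 × (7.83 - 5.29) = -6.096%, loss ≈ 2855 × 6.096/100 ≈ 174.
Year 1997: gap = -2.4 × (9.91 - 5.29) = -11.088%, loss ≈ 2855 × 11.088/100 ≈ 317.
Total lost output = 193 + 88 + 174 + 317 = 772 billion.

£772 billion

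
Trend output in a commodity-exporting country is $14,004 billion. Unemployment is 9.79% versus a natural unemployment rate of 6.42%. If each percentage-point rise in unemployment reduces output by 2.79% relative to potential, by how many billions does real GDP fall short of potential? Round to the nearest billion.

$1,317 billion

Output gap = -2.79 × (9.79 - 6.42) = -2.79 × 3.37 = -9.4023%.
Actual GDP ≈ 14004 × 0.905977 ≈ 12687 billion, so the shortfall is 14004 - 12687 = 1317 billion.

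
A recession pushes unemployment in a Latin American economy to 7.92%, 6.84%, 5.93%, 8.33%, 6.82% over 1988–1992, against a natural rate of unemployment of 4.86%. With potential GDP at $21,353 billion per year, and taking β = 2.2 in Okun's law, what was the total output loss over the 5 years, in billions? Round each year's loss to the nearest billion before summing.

$5,421 billion

Year 1988: gap = -2.2 × (7.92 - 4.86) = -6.732%, loss ≈ 21353 × 6.732/100 ≈ 1437.
Year 1989: gap = -2.2 × (6.84 - 4.86) = -4.356%, loss ≈ 21353 × 4.356/100 ≈ 930.
Year 1990: gap = -2.2 × (5.93 - 4.86) = -2.354%, loss ≈ 21353 × 2.354/100 ≈ 503.
Year 1991: gap = -2.2 × (8.33 - 4.86) = -7.634%, loss ≈ 21353 × 7.634/100 ≈ 1630.
Year 1992: gap = -2.2 × (6.82 - 4.86) = -4.312%, loss ≈ 21353 × 4.312/100 ≈ 921.
Total lost output = 1437 + 930 + 503 + 1630 + 921 = 5421 billion.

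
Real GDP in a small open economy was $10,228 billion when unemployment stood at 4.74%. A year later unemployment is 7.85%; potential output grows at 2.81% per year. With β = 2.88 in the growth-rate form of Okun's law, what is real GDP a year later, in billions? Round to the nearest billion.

$9,599 billion

Δu = 7.85 - 4.74 = 3.11 points.
Okun's law (growth form): g_Y = g_Y* - β × Δu = 2.81 - 2.88 × (3.11) = 2.81 - 8.9568 = -6.1468%.
Real GDP in the next year = 10228 × (1 - 6.1468/100) = 10228 × 0.938532 ≈ 9599 billion.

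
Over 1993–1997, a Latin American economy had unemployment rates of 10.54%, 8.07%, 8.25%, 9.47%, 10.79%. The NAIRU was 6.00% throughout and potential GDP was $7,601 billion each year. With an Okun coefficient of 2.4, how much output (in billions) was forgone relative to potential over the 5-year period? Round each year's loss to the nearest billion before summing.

Year 1993: gap = -2.4 × (10.54 - 6) = -10.896%, loss ≈ 7601 × 10.896/100 ≈ 828.
Year 1994: gap = -2.4 × (8.07 - 6) = -4.968%, loss ≈ 7601 × 4.968/100 ≈ 378.
Year 1995: gap = -2.4 × (8.25 - 6) = -5.4%, loss ≈ 7601 × 5.4/100 ≈ 410.
Year 1996: gap = -2.4 × (9.47 - 6) = -8.328%, loss ≈ 7601 × 8.328/100 ≈ 633.
Year 1997: gap = -2.4 × (10.79 - 6) = -11.496%, loss ≈ 7601 × 11.496/100 ≈ 874.
Total lost output = 828 + 378 + 410 + 633 + 874 = 3123 billion.

$3,123 billion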